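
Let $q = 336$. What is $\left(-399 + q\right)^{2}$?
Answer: $3969$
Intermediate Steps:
$\left(-399 + q\right)^{2} = \left(-399 + 336\right)^{2} = \left(-63\right)^{2} = 3969$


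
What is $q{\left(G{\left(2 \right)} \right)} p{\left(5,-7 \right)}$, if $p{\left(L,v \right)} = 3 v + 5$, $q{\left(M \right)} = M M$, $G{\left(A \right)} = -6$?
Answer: $-576$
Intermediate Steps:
$q{\left(M \right)} = M^{2}$
$p{\left(L,v \right)} = 5 + 3 v$
$q{\left(G{\left(2 \right)} \right)} p{\left(5,-7 \right)} = \left(-6\right)^{2} \left(5 + 3 \left(-7\right)\right) = 36 \left(5 - 21\right) = 36 \left(-16\right) = -576$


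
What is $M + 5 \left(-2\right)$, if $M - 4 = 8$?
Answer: $2$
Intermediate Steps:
$M = 12$ ($M = 4 + 8 = 12$)
$M + 5 \left(-2\right) = 12 + 5 \left(-2\right) = 12 - 10 = 2$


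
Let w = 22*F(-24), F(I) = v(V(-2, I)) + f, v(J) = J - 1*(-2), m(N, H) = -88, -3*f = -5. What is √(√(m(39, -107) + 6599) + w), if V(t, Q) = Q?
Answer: √(-4026 + 9*√6511)/3 ≈ 19.148*I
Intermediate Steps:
f = 5/3 (f = -⅓*(-5) = 5/3 ≈ 1.6667)
v(J) = 2 + J (v(J) = J + 2 = 2 + J)
F(I) = 11/3 + I (F(I) = (2 + I) + 5/3 = 11/3 + I)
w = -1342/3 (w = 22*(11/3 - 24) = 22*(-61/3) = -1342/3 ≈ -447.33)
√(√(m(39, -107) + 6599) + w) = √(√(-88 + 6599) - 1342/3) = √(√6511 - 1342/3) = √(-1342/3 + √6511)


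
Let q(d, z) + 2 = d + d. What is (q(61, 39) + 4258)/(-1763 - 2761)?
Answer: -2189/2262 ≈ -0.96773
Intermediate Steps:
q(d, z) = -2 + 2*d (q(d, z) = -2 + (d + d) = -2 + 2*d)
(q(61, 39) + 4258)/(-1763 - 2761) = ((-2 + 2*61) + 4258)/(-1763 - 2761) = ((-2 + 122) + 4258)/(-4524) = (120 + 4258)*(-1/4524) = 4378*(-1/4524) = -2189/2262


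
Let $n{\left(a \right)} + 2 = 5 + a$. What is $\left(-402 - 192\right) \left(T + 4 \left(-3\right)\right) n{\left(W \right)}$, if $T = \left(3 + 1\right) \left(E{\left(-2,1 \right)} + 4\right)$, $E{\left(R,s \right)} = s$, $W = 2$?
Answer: $-23760$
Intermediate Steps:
$n{\left(a \right)} = 3 + a$ ($n{\left(a \right)} = -2 + \left(5 + a\right) = 3 + a$)
$T = 20$ ($T = \left(3 + 1\right) \left(1 + 4\right) = 4 \cdot 5 = 20$)
$\left(-402 - 192\right) \left(T + 4 \left(-3\right)\right) n{\left(W \right)} = \left(-402 - 192\right) \left(20 + 4 \left(-3\right)\right) \left(3 + 2\right) = - 594 \left(20 - 12\right) 5 = - 594 \cdot 8 \cdot 5 = \left(-594\right) 40 = -23760$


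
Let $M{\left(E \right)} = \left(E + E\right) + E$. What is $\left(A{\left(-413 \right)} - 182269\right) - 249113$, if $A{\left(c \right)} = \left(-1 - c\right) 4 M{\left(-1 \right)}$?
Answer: $-436326$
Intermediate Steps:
$M{\left(E \right)} = 3 E$ ($M{\left(E \right)} = 2 E + E = 3 E$)
$A{\left(c \right)} = 12 + 12 c$ ($A{\left(c \right)} = \left(-1 - c\right) 4 \cdot 3 \left(-1\right) = \left(-4 - 4 c\right) \left(-3\right) = 12 + 12 c$)
$\left(A{\left(-413 \right)} - 182269\right) - 249113 = \left(\left(12 + 12 \left(-413\right)\right) - 182269\right) - 249113 = \left(\left(12 - 4956\right) - 182269\right) - 249113 = \left(-4944 - 182269\right) - 249113 = -187213 - 249113 = -436326$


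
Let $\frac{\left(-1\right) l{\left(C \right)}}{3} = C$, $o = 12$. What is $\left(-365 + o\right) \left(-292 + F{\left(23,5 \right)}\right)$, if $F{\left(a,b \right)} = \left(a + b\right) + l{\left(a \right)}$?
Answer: $117549$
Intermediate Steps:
$l{\left(C \right)} = - 3 C$
$F{\left(a,b \right)} = b - 2 a$ ($F{\left(a,b \right)} = \left(a + b\right) - 3 a = b - 2 a$)
$\left(-365 + o\right) \left(-292 + F{\left(23,5 \right)}\right) = \left(-365 + 12\right) \left(-292 + \left(5 - 46\right)\right) = - 353 \left(-292 + \left(5 - 46\right)\right) = - 353 \left(-292 - 41\right) = \left(-353\right) \left(-333\right) = 117549$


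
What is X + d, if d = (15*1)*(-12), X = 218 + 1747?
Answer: 1785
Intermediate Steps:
X = 1965
d = -180 (d = 15*(-12) = -180)
X + d = 1965 - 180 = 1785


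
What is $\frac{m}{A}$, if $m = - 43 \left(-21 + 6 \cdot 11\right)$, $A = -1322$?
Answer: $\frac{1935}{1322} \approx 1.4637$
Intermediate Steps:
$m = -1935$ ($m = - 43 \left(-21 + 66\right) = \left(-43\right) 45 = -1935$)
$\frac{m}{A} = - \frac{1935}{-1322} = \left(-1935\right) \left(- \frac{1}{1322}\right) = \frac{1935}{1322}$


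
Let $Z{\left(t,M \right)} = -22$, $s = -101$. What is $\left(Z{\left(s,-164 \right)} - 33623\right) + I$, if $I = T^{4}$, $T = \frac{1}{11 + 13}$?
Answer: $- \frac{11162603519}{331776} \approx -33645.0$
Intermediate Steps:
$T = \frac{1}{24} \approx 0.041667$
$I = \frac{1}{331776}$ ($I = \left(\frac{1}{24}\right)^{4} = \frac{1}{331776} \approx 3.0141 \cdot 10^{-6}$)
$\left(Z{\left(s,-164 \right)} - 33623\right) + I = \left(-22 - 33623\right) + \frac{1}{331776} = -33645 + \frac{1}{331776} = - \frac{11162603519}{331776}$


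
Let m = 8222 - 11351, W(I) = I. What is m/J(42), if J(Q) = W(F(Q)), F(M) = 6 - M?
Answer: 1043/12 ≈ 86.917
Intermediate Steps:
J(Q) = 6 - Q
m = -3129
m/J(42) = -3129/(6 - 1*42) = -3129/(6 - 42) = -3129/(-36) = -3129*(-1/36) = 1043/12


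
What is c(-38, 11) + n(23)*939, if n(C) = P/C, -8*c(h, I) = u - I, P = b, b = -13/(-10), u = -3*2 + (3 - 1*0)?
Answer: 25219/460 ≈ 54.824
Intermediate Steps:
u = -3 (u = -6 + (3 + 0) = -6 + 3 = -3)
b = 13/10 (b = -13*(-⅒) = 13/10 ≈ 1.3000)
P = 13/10 ≈ 1.3000
c(h, I) = 3/8 + I/8 (c(h, I) = -(-3 - I)/8 = 3/8 + I/8)
n(C) = 13/(10*C)
c(-38, 11) + n(23)*939 = (3/8 + (⅛)*11) + ((13/10)/23)*939 = (3/8 + 11/8) + ((13/10)*(1/23))*939 = 7/4 + (13/230)*939 = 7/4 + 12207/230 = 25219/460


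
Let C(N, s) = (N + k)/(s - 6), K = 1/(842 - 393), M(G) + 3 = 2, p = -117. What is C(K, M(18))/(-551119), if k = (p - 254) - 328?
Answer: -313850/1732167017 ≈ -0.00018119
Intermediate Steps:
M(G) = -1 (M(G) = -3 + 2 = -1)
k = -699 (k = (-117 - 254) - 328 = -371 - 328 = -699)
K = 1/449 ≈ 0.0022272
C(N, s) = (-699 + N)/(-6 + s) (C(N, s) = (N - 699)/(s - 6) = (-699 + N)/(-6 + s))
C(K, M(18))/(-551119) = ((-699 + 1/449)/(-6 - 1))/(-551119) = (-313850/449/(-7))*(-1/551119) = -⅐*(-313850/449)*(-1/551119) = (313850/3143)*(-1/551119) = -313850/1732167017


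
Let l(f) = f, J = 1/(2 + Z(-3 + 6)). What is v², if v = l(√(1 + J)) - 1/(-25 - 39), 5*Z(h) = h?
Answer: 73741/53248 + 3*√26/416 ≈ 1.4216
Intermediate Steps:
Z(h) = h/5
J = 5/13 (J = 1/(2 + (-3 + 6)/5) = 1/(2 + (⅕)*3) = 1/(2 + ⅗) = 1/(13/5) = 5/13 ≈ 0.38462)
v = 1/64 + 3*√26/13 (v = √(1 + 5/13) - 1/(-25 - 39) = √(18/13) - 1/(-64) = 3*√26/13 - 1*(-1/64) = 3*√26/13 + 1/64 = 1/64 + 3*√26/13 ≈ 1.1923)
v² = (1/64 + 3*√26/13)²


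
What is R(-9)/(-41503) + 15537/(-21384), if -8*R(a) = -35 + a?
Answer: -1776721/2444904 ≈ -0.72670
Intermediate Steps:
R(a) = 35/8 - a/8 (R(a) = -(-35 + a)/8 = 35/8 - a/8)
R(-9)/(-41503) + 15537/(-21384) = (35/8 - ⅛*(-9))/(-41503) + 15537/(-21384) = (35/8 + 9/8)*(-1/41503) + 15537*(-1/21384) = (11/2)*(-1/41503) - 5179/7128 = -1/7546 - 5179/7128 = -1776721/2444904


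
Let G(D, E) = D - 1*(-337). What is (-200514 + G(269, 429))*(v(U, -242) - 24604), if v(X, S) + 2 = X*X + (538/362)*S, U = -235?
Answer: -1094884321428/181 ≈ -6.0491e+9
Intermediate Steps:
G(D, E) = 337 + D (G(D, E) = D + 337 = 337 + D)
v(X, S) = -2 + X² + 269*S/181 (v(X, S) = -2 + (X*X + (538/362)*S) = -2 + (X² + (538*(1/362))*S) = -2 + (X² + 269*S/181) = -2 + X² + 269*S/181)
(-200514 + G(269, 429))*(v(U, -242) - 24604) = (-200514 + (337 + 269))*((-2 + (-235)² + (269/181)*(-242)) - 24604) = (-200514 + 606)*((-2 + 55225 - 65098/181) - 24604) = -199908*(9930265/181 - 24604) = -199908*5476941/181 = -1094884321428/181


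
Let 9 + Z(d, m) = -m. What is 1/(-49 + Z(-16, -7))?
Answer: -1/51 ≈ -0.019608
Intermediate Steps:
Z(d, m) = -9 - m
1/(-49 + Z(-16, -7)) = 1/(-49 + (-9 - 1*(-7))) = 1/(-49 + (-9 + 7)) = 1/(-49 - 2) = 1/(-51) = -1/51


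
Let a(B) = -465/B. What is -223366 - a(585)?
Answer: -8711243/39 ≈ -2.2337e+5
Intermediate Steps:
-223366 - a(585) = -223366 - (-465)/585 = -223366 - 1*(-31/39) = -223366 + 31/39 = -8711243/39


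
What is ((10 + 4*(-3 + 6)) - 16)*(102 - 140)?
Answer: -228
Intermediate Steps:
((10 + 4*(-3 + 6)) - 16)*(102 - 140) = ((10 + 4*3) - 16)*(-38) = ((10 + 12) - 16)*(-38) = (22 - 16)*(-38) = 6*(-38) = -228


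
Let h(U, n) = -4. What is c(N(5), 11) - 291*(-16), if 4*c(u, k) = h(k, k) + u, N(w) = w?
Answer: 18625/4 ≈ 4656.3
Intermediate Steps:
c(u, k) = -1 + u/4 (c(u, k) = (-4 + u)/4 = -1 + u/4)
c(N(5), 11) - 291*(-16) = (-1 + (¼)*5) - 291*(-16) = (-1 + 5/4) - 1*(-4656) = ¼ + 4656 = 18625/4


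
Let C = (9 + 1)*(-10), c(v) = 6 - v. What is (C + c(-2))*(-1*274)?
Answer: 25208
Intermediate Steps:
C = -100 (C = 10*(-10) = -100)
(C + c(-2))*(-1*274) = (-100 + (6 - 1*(-2)))*(-1*274) = (-100 + (6 + 2))*(-274) = (-100 + 8)*(-274) = -92*(-274) = 25208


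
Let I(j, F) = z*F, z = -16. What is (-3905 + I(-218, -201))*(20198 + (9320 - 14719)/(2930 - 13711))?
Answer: -150036665493/10781 ≈ -1.3917e+7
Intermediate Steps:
I(j, F) = -16*F
(-3905 + I(-218, -201))*(20198 + (9320 - 14719)/(2930 - 13711)) = (-3905 - 16*(-201))*(20198 + (9320 - 14719)/(2930 - 13711)) = (-3905 + 3216)*(20198 - 5399/(-10781)) = -689*(20198 - 5399*(-1/10781)) = -689*(20198 + 5399/10781) = -689*217760037/10781 = -150036665493/10781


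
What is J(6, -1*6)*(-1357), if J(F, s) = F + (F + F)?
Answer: -24426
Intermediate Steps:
J(F, s) = 3*F (J(F, s) = F + 2*F = 3*F)
J(6, -1*6)*(-1357) = (3*6)*(-1357) = 18*(-1357) = -24426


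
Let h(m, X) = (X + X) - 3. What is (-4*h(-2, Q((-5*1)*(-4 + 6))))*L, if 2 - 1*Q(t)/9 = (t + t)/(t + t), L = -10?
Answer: 600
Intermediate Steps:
Q(t) = 9 (Q(t) = 18 - 9*(t + t)/(t + t) = 18 - 9*2*t/(2*t) = 18 - 9*2*t*1/(2*t) = 18 - 9*1 = 18 - 9 = 9)
h(m, X) = -3 + 2*X (h(m, X) = 2*X - 3 = -3 + 2*X)
(-4*h(-2, Q((-5*1)*(-4 + 6))))*L = -4*(-3 + 2*9)*(-10) = -4*(-3 + 18)*(-10) = -4*15*(-10) = -60*(-10) = 600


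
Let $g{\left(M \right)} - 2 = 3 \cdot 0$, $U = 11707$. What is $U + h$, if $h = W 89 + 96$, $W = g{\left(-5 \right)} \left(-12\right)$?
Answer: $9667$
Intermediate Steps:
$g{\left(M \right)} = 2$ ($g{\left(M \right)} = 2 + 3 \cdot 0 = 2 + 0 = 2$)
$W = -24$ ($W = 2 \left(-12\right) = -24$)
$h = -2040$ ($h = \left(-24\right) 89 + 96 = -2136 + 96 = -2040$)
$U + h = 11707 - 2040 = 9667$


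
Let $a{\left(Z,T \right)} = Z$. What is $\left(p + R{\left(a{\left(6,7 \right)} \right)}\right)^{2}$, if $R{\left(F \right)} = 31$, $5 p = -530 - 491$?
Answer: $\frac{749956}{25} \approx 29998.0$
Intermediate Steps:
$p = - \frac{1021}{5}$ ($p = \frac{-530 - 491}{5} = \frac{1}{5} \left(-1021\right) = - \frac{1021}{5} \approx -204.2$)
$\left(p + R{\left(a{\left(6,7 \right)} \right)}\right)^{2} = \left(- \frac{1021}{5} + 31\right)^{2} = \left(- \frac{866}{5}\right)^{2} = \frac{749956}{25}$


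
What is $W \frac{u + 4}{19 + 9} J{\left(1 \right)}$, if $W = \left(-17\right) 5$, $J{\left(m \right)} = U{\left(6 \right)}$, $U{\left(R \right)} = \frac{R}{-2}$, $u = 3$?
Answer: $\frac{255}{4} \approx 63.75$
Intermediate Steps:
$U{\left(R \right)} = - \frac{R}{2}$ ($U{\left(R \right)} = R \left(- \frac{1}{2}\right) = - \frac{R}{2}$)
$J{\left(m \right)} = -3$ ($J{\left(m \right)} = \left(- \frac{1}{2}\right) 6 = -3$)
$W = -85$
$W \frac{u + 4}{19 + 9} J{\left(1 \right)} = - 85 \frac{3 + 4}{19 + 9} \left(-3\right) = - 85 \cdot \frac{7}{28} \left(-3\right) = - 85 \cdot 7 \cdot \frac{1}{28} \left(-3\right) = \left(-85\right) \frac{1}{4} \left(-3\right) = \left(- \frac{85}{4}\right) \left(-3\right) = \frac{255}{4}$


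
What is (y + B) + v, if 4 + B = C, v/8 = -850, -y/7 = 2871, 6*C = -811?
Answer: -162217/6 ≈ -27036.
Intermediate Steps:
C = -811/6 (C = (⅙)*(-811) = -811/6 ≈ -135.17)
y = -20097 (y = -7*2871 = -20097)
v = -6800 (v = 8*(-850) = -6800)
B = -835/6 (B = -4 - 811/6 = -835/6 ≈ -139.17)
(y + B) + v = (-20097 - 835/6) - 6800 = -121417/6 - 6800 = -162217/6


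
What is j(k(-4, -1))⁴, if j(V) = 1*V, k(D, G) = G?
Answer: 1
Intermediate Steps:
j(V) = V
j(k(-4, -1))⁴ = (-1)⁴ = 1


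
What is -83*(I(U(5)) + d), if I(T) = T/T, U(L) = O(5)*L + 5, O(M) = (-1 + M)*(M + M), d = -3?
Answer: 166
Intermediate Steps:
O(M) = 2*M*(-1 + M) (O(M) = (-1 + M)*(2*M) = 2*M*(-1 + M))
U(L) = 5 + 40*L (U(L) = (2*5*(-1 + 5))*L + 5 = (2*5*4)*L + 5 = 40*L + 5 = 5 + 40*L)
I(T) = 1
-83*(I(U(5)) + d) = -83*(1 - 3) = -83*(-2) = 166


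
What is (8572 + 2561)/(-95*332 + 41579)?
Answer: 11133/10039 ≈ 1.1090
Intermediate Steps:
(8572 + 2561)/(-95*332 + 41579) = 11133/(-31540 + 41579) = 11133/10039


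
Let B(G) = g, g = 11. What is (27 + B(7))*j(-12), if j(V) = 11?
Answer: 418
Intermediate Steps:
B(G) = 11
(27 + B(7))*j(-12) = (27 + 11)*11 = 38*11 = 418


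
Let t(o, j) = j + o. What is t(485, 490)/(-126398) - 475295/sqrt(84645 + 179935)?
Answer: -975/126398 - 95059*sqrt(66145)/26458 ≈ -924.04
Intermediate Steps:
t(485, 490)/(-126398) - 475295/sqrt(84645 + 179935) = (490 + 485)/(-126398) - 475295/sqrt(84645 + 179935) = 975*(-1/126398) - 475295*sqrt(66145)/132290 = -975/126398 - 475295*sqrt(66145)/132290 = -975/126398 - 95059*sqrt(66145)/26458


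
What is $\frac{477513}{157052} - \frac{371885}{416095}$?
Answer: $\frac{28057097743}{13069710388} \approx 2.1467$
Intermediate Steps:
$\frac{477513}{157052} - \frac{371885}{416095} = 477513 \cdot \frac{1}{157052} - \frac{74377}{83219} = \frac{477513}{157052} - \frac{74377}{83219} = \frac{28057097743}{13069710388}$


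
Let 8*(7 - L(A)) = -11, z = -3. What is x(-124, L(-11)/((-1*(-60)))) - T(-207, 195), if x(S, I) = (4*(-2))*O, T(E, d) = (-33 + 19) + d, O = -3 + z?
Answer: -133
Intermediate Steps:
O = -6 (O = -3 - 3 = -6)
L(A) = 67/8 (L(A) = 7 - 1/8*(-11) = 7 + 11/8 = 67/8)
T(E, d) = -14 + d
x(S, I) = 48 (x(S, I) = (4*(-2))*(-6) = -8*(-6) = 48)
x(-124, L(-11)/((-1*(-60)))) - T(-207, 195) = 48 - (-14 + 195) = 48 - 1*181 = 48 - 181 = -133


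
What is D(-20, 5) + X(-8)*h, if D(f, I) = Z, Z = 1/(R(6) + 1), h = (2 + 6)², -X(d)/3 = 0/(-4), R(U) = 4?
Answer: ⅕ ≈ 0.20000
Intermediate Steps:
X(d) = 0 (X(d) = -0/(-4) = -0*(-1)/4 = -3*0 = 0)
h = 64 (h = 8² = 64)
Z = ⅕ (Z = 1/(4 + 1) = 1/5 = ⅕ ≈ 0.20000)
D(f, I) = ⅕
D(-20, 5) + X(-8)*h = ⅕ + 0*64 = ⅕ + 0 = ⅕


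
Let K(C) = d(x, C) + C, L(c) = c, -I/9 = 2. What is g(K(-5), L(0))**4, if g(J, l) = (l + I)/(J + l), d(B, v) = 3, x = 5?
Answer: 6561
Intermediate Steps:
I = -18 (I = -9*2 = -18)
K(C) = 3 + C
g(J, l) = (-18 + l)/(J + l) (g(J, l) = (l - 18)/(J + l) = (-18 + l)/(J + l))
g(K(-5), L(0))**4 = ((-18 + 0)/((3 - 5) + 0))**4 = (-18/(-2 + 0))**4 = (-18/(-2))**4 = (-1/2*(-18))**4 = 9**4 = 6561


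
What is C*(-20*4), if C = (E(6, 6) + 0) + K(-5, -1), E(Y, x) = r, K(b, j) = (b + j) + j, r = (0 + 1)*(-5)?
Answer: 960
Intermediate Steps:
r = -5 (r = 1*(-5) = -5)
K(b, j) = b + 2*j
E(Y, x) = -5
C = -12 (C = (-5 + 0) + (-5 + 2*(-1)) = -5 + (-5 - 2) = -5 - 7 = -12)
C*(-20*4) = -(-240)*4 = -12*(-80) = 960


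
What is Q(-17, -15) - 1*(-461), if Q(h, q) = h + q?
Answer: 429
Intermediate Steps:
Q(-17, -15) - 1*(-461) = (-17 - 15) - 1*(-461) = -32 + 461 = 429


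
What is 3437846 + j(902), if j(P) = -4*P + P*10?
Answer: 3443258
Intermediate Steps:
j(P) = 6*P (j(P) = -4*P + 10*P = 6*P)
3437846 + j(902) = 3437846 + 6*902 = 3437846 + 5412 = 3443258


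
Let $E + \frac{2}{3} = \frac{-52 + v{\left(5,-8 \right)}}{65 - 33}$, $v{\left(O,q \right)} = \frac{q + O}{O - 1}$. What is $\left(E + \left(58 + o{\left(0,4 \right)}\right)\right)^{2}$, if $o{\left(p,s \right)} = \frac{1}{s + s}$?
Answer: $\frac{459287761}{147456} \approx 3114.7$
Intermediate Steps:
$v{\left(O,q \right)} = \frac{O + q}{-1 + O}$
$o{\left(p,s \right)} = \frac{1}{2 s}$
$E = - \frac{889}{384}$ ($E = - \frac{2}{3} + \frac{-52 + \frac{5 - 8}{-1 + 5}}{65 - 33} = - \frac{2}{3} + \frac{-52 + \frac{1}{4} \left(-3\right)}{32} = - \frac{2}{3} + \left(-52 + \frac{1}{4} \left(-3\right)\right) \frac{1}{32} = - \frac{2}{3} + \left(-52 - \frac{3}{4}\right) \frac{1}{32} = - \frac{2}{3} - \frac{211}{128} = - \frac{889}{384} \approx -2.3151$)
$\left(E + \left(58 + o{\left(0,4 \right)}\right)\right)^{2} = \left(- \frac{889}{384} + \left(58 + \frac{1}{2 \cdot 4}\right)\right)^{2} = \left(- \frac{889}{384} + \left(58 + \frac{1}{2} \cdot \frac{1}{4}\right)\right)^{2} = \left(- \frac{889}{384} + \left(58 + \frac{1}{8}\right)\right)^{2} = \left(- \frac{889}{384} + \frac{465}{8}\right)^{2} = \left(\frac{21431}{384}\right)^{2} = \frac{459287761}{147456}$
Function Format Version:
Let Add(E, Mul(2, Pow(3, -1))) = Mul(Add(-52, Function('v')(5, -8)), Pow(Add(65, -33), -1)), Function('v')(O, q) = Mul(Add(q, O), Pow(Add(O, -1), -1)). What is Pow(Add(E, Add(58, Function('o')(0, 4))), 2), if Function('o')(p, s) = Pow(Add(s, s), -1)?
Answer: Rational(459287761, 147456) ≈ 3114.7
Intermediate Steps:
Function('v')(O, q) = Mul(Pow(Add(-1, O), -1), Add(O, q)) (Function('v')(O, q) = Mul(Add(O, q), Pow(Add(-1, O), -1)) = Mul(Pow(Add(-1, O), -1), Add(O, q)))
Function('o')(p, s) = Mul(Rational(1, 2), Pow(s, -1)) (Function('o')(p, s) = Pow(Mul(2, s), -1) = Mul(Rational(1, 2), Pow(s, -1)))
E = Rational(-889, 384) (E = Add(Rational(-2, 3), Mul(Add(-52, Mul(Pow(Add(-1, 5), -1), Add(5, -8))), Pow(Add(65, -33), -1))) = Add(Rational(-2, 3), Mul(Add(-52, Mul(Pow(4, -1), -3)), Pow(32, -1))) = Add(Rational(-2, 3), Mul(Add(-52, Mul(Rational(1, 4), -3)), Rational(1, 32))) = Add(Rational(-2, 3), Mul(Add(-52, Rational(-3, 4)), Rational(1, 32))) = Add(Rational(-2, 3), Mul(Rational(-211, 4), Rational(1, 32))) = Add(Rational(-2, 3), Rational(-211, 128)) = Rational(-889, 384) ≈ -2.3151)
Pow(Add(E, Add(58, Function('o')(0, 4))), 2) = Pow(Add(Rational(-889, 384), Add(58, Mul(Rational(1, 2), Pow(4, -1)))), 2) = Pow(Add(Rational(-889, 384), Add(58, Mul(Rational(1, 2), Rational(1, 4)))), 2) = Pow(Add(Rational(-889, 384), Add(58, Rational(1, 8))), 2) = Pow(Add(Rational(-889, 384), Rational(465, 8)), 2) = Pow(Rational(21431, 384), 2) = Rational(459287761, 147456)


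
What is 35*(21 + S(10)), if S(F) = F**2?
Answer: 4235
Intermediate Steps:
35*(21 + S(10)) = 35*(21 + 10**2) = 35*(21 + 100) = 35*121 = 4235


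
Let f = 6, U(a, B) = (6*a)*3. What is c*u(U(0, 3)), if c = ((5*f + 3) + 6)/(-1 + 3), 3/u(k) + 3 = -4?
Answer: -117/14 ≈ -8.3571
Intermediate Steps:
U(a, B) = 18*a
u(k) = -3/7 (u(k) = 3/(-3 - 4) = 3/(-7) = 3*(-⅐) = -3/7)
c = 39/2 (c = ((5*6 + 3) + 6)/(-1 + 3) = ((30 + 3) + 6)/2 = (33 + 6)*(½) = 39*(½) = 39/2 ≈ 19.500)
c*u(U(0, 3)) = (39/2)*(-3/7) = -117/14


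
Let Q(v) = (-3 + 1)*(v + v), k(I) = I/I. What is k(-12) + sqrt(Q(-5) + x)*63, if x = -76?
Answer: 1 + 126*I*sqrt(14) ≈ 1.0 + 471.45*I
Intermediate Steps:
k(I) = 1
Q(v) = -4*v
k(-12) + sqrt(Q(-5) + x)*63 = 1 + sqrt(-4*(-5) - 76)*63 = 1 + sqrt(20 - 76)*63 = 1 + sqrt(-56)*63 = 1 + (2*I*sqrt(14))*63 = 1 + 126*I*sqrt(14)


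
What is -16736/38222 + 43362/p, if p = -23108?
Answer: -511029463/220808494 ≈ -2.3144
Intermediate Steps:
-16736/38222 + 43362/p = -16736/38222 + 43362/(-23108) = -16736*1/38222 + 43362*(-1/23108) = -8368/19111 - 21681/11554 = -511029463/220808494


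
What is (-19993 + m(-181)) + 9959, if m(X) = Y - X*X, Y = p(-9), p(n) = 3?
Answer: -42792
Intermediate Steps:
Y = 3
m(X) = 3 - X**2 (m(X) = 3 - X*X = 3 - X**2)
(-19993 + m(-181)) + 9959 = (-19993 + (3 - 1*(-181)**2)) + 9959 = (-19993 + (3 - 1*32761)) + 9959 = (-19993 + (3 - 32761)) + 9959 = (-19993 - 32758) + 9959 = -52751 + 9959 = -42792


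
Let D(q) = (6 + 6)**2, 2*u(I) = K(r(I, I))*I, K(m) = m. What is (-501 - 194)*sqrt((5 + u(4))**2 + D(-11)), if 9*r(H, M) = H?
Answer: -695*sqrt(14473)/9 ≈ -9290.1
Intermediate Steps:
r(H, M) = H/9
u(I) = I**2/18 (u(I) = ((I/9)*I)/2 = (I**2/9)/2 = I**2/18)
D(q) = 144 (D(q) = 12**2 = 144)
(-501 - 194)*sqrt((5 + u(4))**2 + D(-11)) = (-501 - 194)*sqrt((5 + (1/18)*4**2)**2 + 144) = -695*sqrt((5 + (1/18)*16)**2 + 144) = -695*sqrt((5 + 8/9)**2 + 144) = -695*sqrt((53/9)**2 + 144) = -695*sqrt(2809/81 + 144) = -695*sqrt(14473)/9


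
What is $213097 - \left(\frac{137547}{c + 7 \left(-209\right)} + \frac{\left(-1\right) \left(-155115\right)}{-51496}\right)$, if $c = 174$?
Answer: $\frac{14152309034915}{66378344} \approx 2.1321 \cdot 10^{5}$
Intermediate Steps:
$213097 - \left(\frac{137547}{c + 7 \left(-209\right)} + \frac{\left(-1\right) \left(-155115\right)}{-51496}\right) = 213097 - \left(\frac{137547}{174 + 7 \left(-209\right)} + \frac{\left(-1\right) \left(-155115\right)}{-51496}\right) = 213097 - \left(\frac{137547}{174 - 1463} + 155115 \left(- \frac{1}{51496}\right)\right) = 213097 - \left(\frac{137547}{-1289} - \frac{155115}{51496}\right) = 213097 - \left(137547 \left(- \frac{1}{1289}\right) - \frac{155115}{51496}\right) = 213097 - \left(- \frac{137547}{1289} - \frac{155115}{51496}\right) = 213097 - - \frac{7283063547}{66378344} = 213097 + \frac{7283063547}{66378344} = \frac{14152309034915}{66378344}$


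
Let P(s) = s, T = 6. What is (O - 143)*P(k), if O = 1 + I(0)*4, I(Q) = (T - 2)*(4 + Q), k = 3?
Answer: -234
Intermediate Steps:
I(Q) = 16 + 4*Q (I(Q) = (6 - 2)*(4 + Q) = 4*(4 + Q) = 16 + 4*Q)
O = 65 (O = 1 + (16 + 4*0)*4 = 1 + (16 + 0)*4 = 1 + 16*4 = 1 + 64 = 65)
(O - 143)*P(k) = (65 - 143)*3 = -78*3 = -234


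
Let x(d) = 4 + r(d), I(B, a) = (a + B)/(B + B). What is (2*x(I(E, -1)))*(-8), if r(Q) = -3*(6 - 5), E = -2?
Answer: -16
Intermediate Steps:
r(Q) = -3 (r(Q) = -3*1 = -3)
I(B, a) = (B + a)/(2*B) (I(B, a) = (B + a)/((2*B)) = (B + a)*(1/(2*B)) = (B + a)/(2*B))
x(d) = 1 (x(d) = 4 - 3 = 1)
(2*x(I(E, -1)))*(-8) = (2*1)*(-8) = 2*(-8) = -16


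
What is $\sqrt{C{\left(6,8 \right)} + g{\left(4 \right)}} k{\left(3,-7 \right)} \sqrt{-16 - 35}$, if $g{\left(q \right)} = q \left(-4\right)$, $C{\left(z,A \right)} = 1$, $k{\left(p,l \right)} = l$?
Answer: $21 \sqrt{85} \approx 193.61$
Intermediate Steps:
$g{\left(q \right)} = - 4 q$
$\sqrt{C{\left(6,8 \right)} + g{\left(4 \right)}} k{\left(3,-7 \right)} \sqrt{-16 - 35} = \sqrt{1 - 16} \left(-7\right) \sqrt{-16 - 35} = \sqrt{1 - 16} \left(-7\right) \sqrt{-51} = \sqrt{-15} \left(-7\right) i \sqrt{51} = i \sqrt{15} \left(-7\right) i \sqrt{51} = - 7 i \sqrt{15} i \sqrt{51} = 21 \sqrt{85}$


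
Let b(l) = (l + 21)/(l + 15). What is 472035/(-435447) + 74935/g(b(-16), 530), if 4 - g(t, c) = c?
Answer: -10959503785/76348374 ≈ -143.55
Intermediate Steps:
b(l) = (21 + l)/(15 + l)
g(t, c) = 4 - c
472035/(-435447) + 74935/g(b(-16), 530) = 472035/(-435447) + 74935/(4 - 1*530) = 472035*(-1/435447) + 74935/(4 - 530) = -157345/145149 + 74935/(-526) = -157345/145149 + 74935*(-1/526) = -157345/145149 - 74935/526 = -10959503785/76348374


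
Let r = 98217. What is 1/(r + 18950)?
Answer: 1/117167 ≈ 8.5348e-6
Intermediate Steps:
1/(r + 18950) = 1/(98217 + 18950) = 1/117167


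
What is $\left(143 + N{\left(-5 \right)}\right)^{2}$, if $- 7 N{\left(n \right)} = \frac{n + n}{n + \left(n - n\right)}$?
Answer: $\frac{998001}{49} \approx 20367.0$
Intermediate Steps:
$N{\left(n \right)} = - \frac{2}{7}$ ($N{\left(n \right)} = - \frac{\left(n + n\right) \frac{1}{n + \left(n - n\right)}}{7} = - \frac{2 n \frac{1}{n + 0}}{7} = - \frac{2 n \frac{1}{n}}{7} = \left(- \frac{1}{7}\right) 2 = - \frac{2}{7}$)
$\left(143 + N{\left(-5 \right)}\right)^{2} = \left(143 - \frac{2}{7}\right)^{2} = \left(\frac{999}{7}\right)^{2} = \frac{998001}{49}$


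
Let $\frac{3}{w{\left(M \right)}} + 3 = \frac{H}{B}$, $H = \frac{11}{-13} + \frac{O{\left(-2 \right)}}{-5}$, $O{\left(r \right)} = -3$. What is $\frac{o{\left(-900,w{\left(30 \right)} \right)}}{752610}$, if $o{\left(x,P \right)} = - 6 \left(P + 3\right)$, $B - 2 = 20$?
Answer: $- \frac{4314}{270061555} \approx -1.5974 \cdot 10^{-5}$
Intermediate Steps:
$B = 22$ ($B = 2 + 20 = 22$)
$H = - \frac{16}{65}$ ($H = \frac{11}{-13} - \frac{3}{-5} = 11 \left(- \frac{1}{13}\right) - - \frac{3}{5} = - \frac{11}{13} + \frac{3}{5} = - \frac{16}{65} \approx -0.24615$)
$w{\left(M \right)} = - \frac{2145}{2153}$ ($w{\left(M \right)} = \frac{3}{-3 - \frac{16}{65 \cdot 22}} = \frac{3}{-3 - \frac{8}{715}} = \frac{3}{- \frac{2153}{715}} = 3 \left(- \frac{715}{2153}\right) = - \frac{2145}{2153}$)
$o{\left(x,P \right)} = -18 - 6 P$ ($o{\left(x,P \right)} = - 6 \left(3 + P\right) = -18 - 6 P$)
$\frac{o{\left(-900,w{\left(30 \right)} \right)}}{752610} = \frac{-18 - - \frac{12870}{2153}}{752610} = \left(-18 + \frac{12870}{2153}\right) \frac{1}{752610} = \left(- \frac{25884}{2153}\right) \frac{1}{752610} = - \frac{4314}{270061555}$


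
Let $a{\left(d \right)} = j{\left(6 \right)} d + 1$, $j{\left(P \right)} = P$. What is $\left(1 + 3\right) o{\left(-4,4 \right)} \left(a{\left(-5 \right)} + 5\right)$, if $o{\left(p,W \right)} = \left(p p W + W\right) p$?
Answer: $26112$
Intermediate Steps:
$o{\left(p,W \right)} = p \left(W + W p^{2}\right)$ ($o{\left(p,W \right)} = \left(p^{2} W + W\right) p = \left(W p^{2} + W\right) p = \left(W + W p^{2}\right) p = p \left(W + W p^{2}\right)$)
$a{\left(d \right)} = 1 + 6 d$ ($a{\left(d \right)} = 6 d + 1 = 1 + 6 d$)
$\left(1 + 3\right) o{\left(-4,4 \right)} \left(a{\left(-5 \right)} + 5\right) = \left(1 + 3\right) 4 \left(-4\right) \left(1 + \left(-4\right)^{2}\right) \left(\left(1 + 6 \left(-5\right)\right) + 5\right) = 4 \cdot 4 \left(-4\right) \left(1 + 16\right) \left(\left(1 - 30\right) + 5\right) = 4 \cdot 4 \left(-4\right) 17 \left(-29 + 5\right) = 4 \left(-272\right) \left(-24\right) = \left(-1088\right) \left(-24\right) = 26112$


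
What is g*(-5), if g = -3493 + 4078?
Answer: -2925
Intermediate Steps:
g = 585
g*(-5) = 585*(-5) = -2925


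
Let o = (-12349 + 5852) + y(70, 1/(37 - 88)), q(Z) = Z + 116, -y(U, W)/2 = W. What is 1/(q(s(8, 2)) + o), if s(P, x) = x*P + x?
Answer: -51/324511 ≈ -0.00015716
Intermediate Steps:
s(P, x) = x + P*x (s(P, x) = P*x + x = x + P*x)
y(U, W) = -2*W
q(Z) = 116 + Z
o = -331345/51 (o = (-12349 + 5852) - 2/(37 - 88) = -6497 - 2/(-51) = -6497 - 2*(-1/51) = -6497 + 2/51 = -331345/51 ≈ -6497.0)
1/(q(s(8, 2)) + o) = 1/((116 + 2*(1 + 8)) - 331345/51) = 1/((116 + 2*9) - 331345/51) = 1/((116 + 18) - 331345/51) = 1/(134 - 331345/51) = 1/(-324511/51) = -51/324511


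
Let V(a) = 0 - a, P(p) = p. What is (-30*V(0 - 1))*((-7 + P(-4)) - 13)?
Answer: 720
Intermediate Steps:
V(a) = -a
(-30*V(0 - 1))*((-7 + P(-4)) - 13) = (-(-30)*(0 - 1))*((-7 - 4) - 13) = (-(-30)*(-1))*(-11 - 13) = -30*1*(-24) = -30*(-24) = 720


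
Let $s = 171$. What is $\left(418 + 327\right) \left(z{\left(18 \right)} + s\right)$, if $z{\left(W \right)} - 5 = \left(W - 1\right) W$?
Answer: $359090$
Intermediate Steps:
$z{\left(W \right)} = 5 + W \left(-1 + W\right)$ ($z{\left(W \right)} = 5 + \left(W - 1\right) W = 5 + \left(-1 + W\right) W = 5 + W \left(-1 + W\right)$)
$\left(418 + 327\right) \left(z{\left(18 \right)} + s\right) = \left(418 + 327\right) \left(\left(5 + 18^{2} - 18\right) + 171\right) = 745 \left(\left(5 + 324 - 18\right) + 171\right) = 745 \left(311 + 171\right) = 745 \cdot 482 = 359090$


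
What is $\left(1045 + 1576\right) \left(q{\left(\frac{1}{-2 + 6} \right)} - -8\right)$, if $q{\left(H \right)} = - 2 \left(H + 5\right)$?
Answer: $- \frac{13105}{2} \approx -6552.5$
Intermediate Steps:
$q{\left(H \right)} = -10 - 2 H$ ($q{\left(H \right)} = - 2 \left(5 + H\right) = -10 - 2 H$)
$\left(1045 + 1576\right) \left(q{\left(\frac{1}{-2 + 6} \right)} - -8\right) = \left(1045 + 1576\right) \left(\left(-10 - \frac{2}{-2 + 6}\right) - -8\right) = 2621 \left(\left(-10 - \frac{2}{4}\right) + 8\right) = 2621 \left(\left(-10 - \frac{1}{2}\right) + 8\right) = 2621 \left(- \frac{21}{2} + 8\right) = 2621 \left(- \frac{5}{2}\right) = - \frac{13105}{2}$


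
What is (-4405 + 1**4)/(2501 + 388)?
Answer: -1468/963 ≈ -1.5244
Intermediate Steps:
(-4405 + 1**4)/(2501 + 388) = (-4405 + 1)/2889 = -4404*1/2889 = -1468/963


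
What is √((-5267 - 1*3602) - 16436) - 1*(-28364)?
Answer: 28364 + I*√25305 ≈ 28364.0 + 159.08*I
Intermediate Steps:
√((-5267 - 1*3602) - 16436) - 1*(-28364) = √((-5267 - 3602) - 16436) + 28364 = √(-8869 - 16436) + 28364 = √(-25305) + 28364 = I*√25305 + 28364 = 28364 + I*√25305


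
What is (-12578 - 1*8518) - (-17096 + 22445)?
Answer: -26445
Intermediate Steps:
(-12578 - 1*8518) - (-17096 + 22445) = (-12578 - 8518) - 1*5349 = -21096 - 5349 = -26445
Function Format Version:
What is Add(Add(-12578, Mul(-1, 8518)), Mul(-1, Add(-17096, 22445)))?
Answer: -26445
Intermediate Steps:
Add(Add(-12578, Mul(-1, 8518)), Mul(-1, Add(-17096, 22445))) = Add(Add(-12578, -8518), Mul(-1, 5349)) = Add(-21096, -5349) = -26445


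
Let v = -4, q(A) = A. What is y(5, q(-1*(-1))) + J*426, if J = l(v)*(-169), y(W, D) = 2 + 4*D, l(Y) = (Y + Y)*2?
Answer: 1151910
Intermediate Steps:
l(Y) = 4*Y (l(Y) = (2*Y)*2 = 4*Y)
J = 2704 (J = (4*(-4))*(-169) = -16*(-169) = 2704)
y(5, q(-1*(-1))) + J*426 = (2 + 4*(-1*(-1))) + 2704*426 = (2 + 4*1) + 1151904 = (2 + 4) + 1151904 = 6 + 1151904 = 1151910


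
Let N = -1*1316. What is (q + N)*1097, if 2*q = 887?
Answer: -1914265/2 ≈ -9.5713e+5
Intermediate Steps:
q = 887/2 (q = (½)*887 = 887/2 ≈ 443.50)
N = -1316
(q + N)*1097 = (887/2 - 1316)*1097 = -1745/2*1097 = -1914265/2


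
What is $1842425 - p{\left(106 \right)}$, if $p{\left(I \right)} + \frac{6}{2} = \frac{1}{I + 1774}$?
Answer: $\frac{3463764639}{1880} \approx 1.8424 \cdot 10^{6}$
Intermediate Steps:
$p{\left(I \right)} = -3 + \frac{1}{1774 + I}$ ($p{\left(I \right)} = -3 + \frac{1}{I + 1774} = -3 + \frac{1}{1774 + I}$)
$1842425 - p{\left(106 \right)} = 1842425 - \frac{-5321 - 318}{1774 + 106} = 1842425 - \frac{-5321 - 318}{1880} = 1842425 - \frac{1}{1880} \left(-5639\right) = 1842425 - - \frac{5639}{1880} = 1842425 + \frac{5639}{1880} = \frac{3463764639}{1880}$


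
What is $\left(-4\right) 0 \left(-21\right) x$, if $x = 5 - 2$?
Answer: $0$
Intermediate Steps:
$x = 3$ ($x = 5 - 2 = 3$)
$\left(-4\right) 0 \left(-21\right) x = \left(-4\right) 0 \left(-21\right) 3 = 0 \left(-21\right) 3 = 0 \cdot 3 = 0$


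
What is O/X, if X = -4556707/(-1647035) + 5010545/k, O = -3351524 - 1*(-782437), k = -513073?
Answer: 2171004884677199285/5914619653464 ≈ 3.6706e+5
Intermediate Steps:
O = -2569087 (O = -3351524 + 782437 = -2569087)
X = -5914619653464/845049188555 (X = -4556707/(-1647035) + 5010545/(-513073) = -4556707*(-1/1647035) + 5010545*(-1/513073) = 4556707/1647035 - 5010545/513073 = -5914619653464/845049188555 ≈ -6.9991)
O/X = -2569087/(-5914619653464/845049188555) = -2569087*(-845049188555/5914619653464) = 2171004884677199285/5914619653464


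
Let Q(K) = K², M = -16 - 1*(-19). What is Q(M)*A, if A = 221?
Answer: 1989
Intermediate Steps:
M = 3 (M = -16 + 19 = 3)
Q(M)*A = 3²*221 = 9*221 = 1989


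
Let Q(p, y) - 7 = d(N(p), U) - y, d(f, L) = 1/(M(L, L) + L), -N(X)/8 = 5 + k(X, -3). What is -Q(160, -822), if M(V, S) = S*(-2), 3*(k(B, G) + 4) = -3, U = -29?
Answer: -24042/29 ≈ -829.03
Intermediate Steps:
k(B, G) = -5 (k(B, G) = -4 + (⅓)*(-3) = -4 - 1 = -5)
M(V, S) = -2*S
N(X) = 0 (N(X) = -8*(5 - 5) = -8*0 = 0)
d(f, L) = -1/L (d(f, L) = 1/(-2*L + L) = 1/(-L) = -1/L)
Q(p, y) = 204/29 - y (Q(p, y) = 7 + (-1/(-29) - y) = 7 + (-1*(-1/29) - y) = 7 + (1/29 - y) = 204/29 - y)
-Q(160, -822) = -(204/29 - 1*(-822)) = -(204/29 + 822) = -1*24042/29 = -24042/29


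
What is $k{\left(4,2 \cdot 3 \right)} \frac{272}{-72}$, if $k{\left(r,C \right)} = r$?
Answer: $- \frac{136}{9} \approx -15.111$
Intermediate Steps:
$k{\left(4,2 \cdot 3 \right)} \frac{272}{-72} = 4 \frac{272}{-72} = 4 \cdot 272 \left(- \frac{1}{72}\right) = 4 \left(- \frac{34}{9}\right) = - \frac{136}{9}$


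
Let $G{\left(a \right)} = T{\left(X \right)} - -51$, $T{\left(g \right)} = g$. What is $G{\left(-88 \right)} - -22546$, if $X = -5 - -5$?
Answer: $22597$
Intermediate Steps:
$X = 0$ ($X = -5 + 5 = 0$)
$G{\left(a \right)} = 51$ ($G{\left(a \right)} = 0 - -51 = 0 + 51 = 51$)
$G{\left(-88 \right)} - -22546 = 51 - -22546 = 51 + 22546 = 22597$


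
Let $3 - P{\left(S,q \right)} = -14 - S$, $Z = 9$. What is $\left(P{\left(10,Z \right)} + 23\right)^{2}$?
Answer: $2500$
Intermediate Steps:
$P{\left(S,q \right)} = 17 + S$ ($P{\left(S,q \right)} = 3 - \left(-14 - S\right) = 3 + \left(14 + S\right) = 17 + S$)
$\left(P{\left(10,Z \right)} + 23\right)^{2} = \left(\left(17 + 10\right) + 23\right)^{2} = \left(27 + 23\right)^{2} = 50^{2} = 2500$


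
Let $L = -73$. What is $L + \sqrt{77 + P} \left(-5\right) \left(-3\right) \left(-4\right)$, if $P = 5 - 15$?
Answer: $-73 - 60 \sqrt{67} \approx -564.12$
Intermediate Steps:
$P = -10$ ($P = 5 + \left(-17 + 2\right) = 5 - 15 = -10$)
$L + \sqrt{77 + P} \left(-5\right) \left(-3\right) \left(-4\right) = -73 + \sqrt{77 - 10} \left(-5\right) \left(-3\right) \left(-4\right) = -73 + \sqrt{67} \cdot 15 \left(-4\right) = -73 + \sqrt{67} \left(-60\right) = -73 - 60 \sqrt{67}$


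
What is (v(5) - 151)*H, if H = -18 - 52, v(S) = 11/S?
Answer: 10416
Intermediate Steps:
H = -70
(v(5) - 151)*H = (11/5 - 151)*(-70) = -744/5*(-70) = 10416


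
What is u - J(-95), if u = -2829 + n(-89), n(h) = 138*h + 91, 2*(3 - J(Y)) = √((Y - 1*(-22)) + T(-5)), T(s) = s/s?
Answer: -15023 + 3*I*√2 ≈ -15023.0 + 4.2426*I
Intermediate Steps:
T(s) = 1
J(Y) = 3 - √(23 + Y)/2 (J(Y) = 3 - √((Y - 1*(-22)) + 1)/2 = 3 - √((Y + 22) + 1)/2 = 3 - √((22 + Y) + 1)/2 = 3 - √(23 + Y)/2)
n(h) = 91 + 138*h
u = -15020 (u = -2829 + (91 + 138*(-89)) = -2829 + (91 - 12282) = -2829 - 12191 = -15020)
u - J(-95) = -15020 - (3 - √(23 - 95)/2) = -15020 - (3 - 3*I*√2) = -15020 + (-3 + 3*I*√2) = -15023 + 3*I*√2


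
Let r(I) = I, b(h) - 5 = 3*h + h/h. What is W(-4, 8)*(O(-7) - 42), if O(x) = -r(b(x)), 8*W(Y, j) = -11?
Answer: 297/8 ≈ 37.125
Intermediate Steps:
W(Y, j) = -11/8 (W(Y, j) = (1/8)*(-11) = -11/8)
b(h) = 6 + 3*h (b(h) = 5 + (3*h + h/h) = 5 + (3*h + 1) = 5 + (1 + 3*h) = 6 + 3*h)
O(x) = -6 - 3*x (O(x) = -(6 + 3*x) = -6 - 3*x)
W(-4, 8)*(O(-7) - 42) = -11*((-6 - 3*(-7)) - 42)/8 = -11*((-6 + 21) - 42)/8 = -11*(15 - 42)/8 = -11/8*(-27) = 297/8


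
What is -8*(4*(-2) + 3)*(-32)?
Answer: -1280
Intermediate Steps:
-8*(4*(-2) + 3)*(-32) = -8*(-8 + 3)*(-32) = -8*(-5)*(-32) = 40*(-32) = -1280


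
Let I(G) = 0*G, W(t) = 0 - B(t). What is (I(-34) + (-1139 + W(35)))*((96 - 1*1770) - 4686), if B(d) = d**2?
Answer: 15035040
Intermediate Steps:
W(t) = -t**2 (W(t) = 0 - t**2 = -t**2)
I(G) = 0
(I(-34) + (-1139 + W(35)))*((96 - 1*1770) - 4686) = (0 + (-1139 - 1*35**2))*((96 - 1*1770) - 4686) = (0 + (-1139 - 1*1225))*((96 - 1770) - 4686) = (0 + (-1139 - 1225))*(-1674 - 4686) = (0 - 2364)*(-6360) = -2364*(-6360) = 15035040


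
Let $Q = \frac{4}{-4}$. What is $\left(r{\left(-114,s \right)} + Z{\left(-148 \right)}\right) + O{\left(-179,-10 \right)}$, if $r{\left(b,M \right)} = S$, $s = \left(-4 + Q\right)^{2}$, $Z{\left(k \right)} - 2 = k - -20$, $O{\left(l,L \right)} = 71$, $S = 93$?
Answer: $38$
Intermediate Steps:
$Z{\left(k \right)} = 22 + k$ ($Z{\left(k \right)} = 2 + \left(k - -20\right) = 2 + \left(k + 20\right) = 2 + \left(20 + k\right) = 22 + k$)
$Q = -1$ ($Q = 4 \left(- \frac{1}{4}\right) = -1$)
$s = 25$ ($s = \left(-4 - 1\right)^{2} = \left(-5\right)^{2} = 25$)
$r{\left(b,M \right)} = 93$
$\left(r{\left(-114,s \right)} + Z{\left(-148 \right)}\right) + O{\left(-179,-10 \right)} = \left(93 + \left(22 - 148\right)\right) + 71 = \left(93 - 126\right) + 71 = -33 + 71 = 38$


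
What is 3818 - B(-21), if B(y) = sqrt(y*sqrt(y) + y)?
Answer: 3818 - sqrt(-21 - 21*I*sqrt(21)) ≈ 3811.8 + 7.7298*I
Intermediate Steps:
B(y) = sqrt(y + y**(3/2)) (B(y) = sqrt(y**(3/2) + y) = sqrt(y + y**(3/2)))
3818 - B(-21) = 3818 - sqrt(-21 + (-21)**(3/2)) = 3818 - sqrt(-21 - 21*I*sqrt(21))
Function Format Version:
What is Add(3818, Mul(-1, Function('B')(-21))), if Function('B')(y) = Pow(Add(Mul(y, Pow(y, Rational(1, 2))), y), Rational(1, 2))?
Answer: Add(3818, Mul(-1, Pow(Add(-21, Mul(-21, I, Pow(21, Rational(1, 2)))), Rational(1, 2)))) ≈ Add(3811.8, Mul(7.7298, I))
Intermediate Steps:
Function('B')(y) = Pow(Add(y, Pow(y, Rational(3, 2))), Rational(1, 2)) (Function('B')(y) = Pow(Add(Pow(y, Rational(3, 2)), y), Rational(1, 2)) = Pow(Add(y, Pow(y, Rational(3, 2))), Rational(1, 2)))
Add(3818, Mul(-1, Function('B')(-21))) = Add(3818, Mul(-1, Pow(Add(-21, Pow(-21, Rational(3, 2))), Rational(1, 2)))) = Add(3818, Mul(-1, Pow(Add(-21, Mul(-21, I, Pow(21, Rational(1, 2)))), Rational(1, 2))))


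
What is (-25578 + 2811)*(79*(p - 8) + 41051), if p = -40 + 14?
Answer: -873455955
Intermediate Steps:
p = -26
(-25578 + 2811)*(79*(p - 8) + 41051) = (-25578 + 2811)*(79*(-26 - 8) + 41051) = -22767*(79*(-34) + 41051) = -22767*(-2686 + 41051) = -22767*38365 = -873455955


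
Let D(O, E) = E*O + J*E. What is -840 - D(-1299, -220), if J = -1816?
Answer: -686140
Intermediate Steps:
D(O, E) = -1816*E + E*O (D(O, E) = E*O - 1816*E = -1816*E + E*O)
-840 - D(-1299, -220) = -840 - (-220)*(-1816 - 1299) = -840 - (-220)*(-3115) = -840 - 1*685300 = -840 - 685300 = -686140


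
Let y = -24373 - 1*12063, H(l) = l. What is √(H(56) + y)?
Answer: 2*I*√9095 ≈ 190.74*I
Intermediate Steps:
y = -36436 (y = -24373 - 12063 = -36436)
√(H(56) + y) = √(56 - 36436) = √(-36380) = 2*I*√9095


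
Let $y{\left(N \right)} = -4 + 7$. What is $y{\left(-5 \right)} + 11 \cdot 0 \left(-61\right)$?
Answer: $3$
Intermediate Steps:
$y{\left(N \right)} = 3$
$y{\left(-5 \right)} + 11 \cdot 0 \left(-61\right) = 3 + 11 \cdot 0 \left(-61\right) = 3 + 0 \left(-61\right) = 3 + 0 = 3$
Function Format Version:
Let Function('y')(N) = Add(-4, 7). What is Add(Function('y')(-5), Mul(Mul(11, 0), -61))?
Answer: 3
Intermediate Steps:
Function('y')(N) = 3
Add(Function('y')(-5), Mul(Mul(11, 0), -61)) = Add(3, Mul(Mul(11, 0), -61)) = Add(3, Mul(0, -61)) = Add(3, 0) = 3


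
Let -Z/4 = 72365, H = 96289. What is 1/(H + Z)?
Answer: -1/193171 ≈ -5.1768e-6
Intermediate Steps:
Z = -289460 (Z = -4*72365 = -289460)
1/(H + Z) = 1/(96289 - 289460) = 1/(-193171) = -1/193171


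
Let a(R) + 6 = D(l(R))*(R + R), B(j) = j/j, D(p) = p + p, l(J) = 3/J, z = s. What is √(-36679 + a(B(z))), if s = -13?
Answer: 13*I*√217 ≈ 191.5*I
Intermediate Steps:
z = -13
D(p) = 2*p
B(j) = 1
a(R) = 6 (a(R) = -6 + (2*(3/R))*(R + R) = -6 + (6/R)*(2*R) = -6 + 12 = 6)
√(-36679 + a(B(z))) = √(-36679 + 6) = √(-36673) = 13*I*√217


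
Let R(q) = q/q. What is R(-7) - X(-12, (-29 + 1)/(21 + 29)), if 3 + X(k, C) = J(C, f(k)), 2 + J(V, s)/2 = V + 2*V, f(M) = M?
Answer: 284/25 ≈ 11.360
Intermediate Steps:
R(q) = 1
J(V, s) = -4 + 6*V (J(V, s) = -4 + 2*(V + 2*V) = -4 + 2*(3*V) = -4 + 6*V)
X(k, C) = -7 + 6*C (X(k, C) = -3 + (-4 + 6*C) = -7 + 6*C)
R(-7) - X(-12, (-29 + 1)/(21 + 29)) = 1 - (-7 + 6*((-29 + 1)/(21 + 29))) = 1 - (-7 + 6*(-28/50)) = 1 - (-7 + 6*(-28*1/50)) = 1 - (-7 + 6*(-14/25)) = 1 - (-7 - 84/25) = 1 - 1*(-259/25) = 1 + 259/25 = 284/25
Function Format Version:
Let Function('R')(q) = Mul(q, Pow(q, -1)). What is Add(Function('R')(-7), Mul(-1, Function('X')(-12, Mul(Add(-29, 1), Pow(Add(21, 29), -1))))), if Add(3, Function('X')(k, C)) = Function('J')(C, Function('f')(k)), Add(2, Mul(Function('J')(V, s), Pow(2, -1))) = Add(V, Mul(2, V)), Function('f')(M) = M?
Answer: Rational(284, 25) ≈ 11.360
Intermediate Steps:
Function('R')(q) = 1
Function('J')(V, s) = Add(-4, Mul(6, V)) (Function('J')(V, s) = Add(-4, Mul(2, Add(V, Mul(2, V)))) = Add(-4, Mul(2, Mul(3, V))) = Add(-4, Mul(6, V)))
Function('X')(k, C) = Add(-7, Mul(6, C)) (Function('X')(k, C) = Add(-3, Add(-4, Mul(6, C))) = Add(-7, Mul(6, C)))
Add(Function('R')(-7), Mul(-1, Function('X')(-12, Mul(Add(-29, 1), Pow(Add(21, 29), -1))))) = Add(1, Mul(-1, Add(-7, Mul(6, Mul(Add(-29, 1), Pow(Add(21, 29), -1)))))) = Add(1, Mul(-1, Add(-7, Mul(6, Mul(-28, Pow(50, -1)))))) = Add(1, Mul(-1, Add(-7, Mul(6, Mul(-28, Rational(1, 50)))))) = Add(1, Mul(-1, Add(-7, Mul(6, Rational(-14, 25))))) = Add(1, Mul(-1, Add(-7, Rational(-84, 25)))) = Add(1, Mul(-1, Rational(-259, 25))) = Add(1, Rational(259, 25)) = Rational(284, 25)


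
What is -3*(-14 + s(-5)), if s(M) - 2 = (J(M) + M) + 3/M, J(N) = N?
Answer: 339/5 ≈ 67.800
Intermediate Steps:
s(M) = 2 + 2*M + 3/M (s(M) = 2 + ((M + M) + 3/M) = 2 + (2*M + 3/M) = 2 + 2*M + 3/M)
-3*(-14 + s(-5)) = -3*(-14 + (2 + 2*(-5) + 3/(-5))) = -3*(-14 + (2 - 10 + 3*(-⅕))) = -3*(-14 + (2 - 10 - ⅗)) = -3*(-14 - 43/5) = -3*(-113/5) = 339/5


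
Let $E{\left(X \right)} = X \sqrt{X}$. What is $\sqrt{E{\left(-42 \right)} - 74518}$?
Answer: $\sqrt{-74518 - 42 i \sqrt{42}} \approx 0.499 - 272.98 i$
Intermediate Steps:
$E{\left(X \right)} = X^{\frac{3}{2}}$
$\sqrt{E{\left(-42 \right)} - 74518} = \sqrt{\left(-42\right)^{\frac{3}{2}} - 74518} = \sqrt{- 42 i \sqrt{42} - 74518} = \sqrt{-74518 - 42 i \sqrt{42}}$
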